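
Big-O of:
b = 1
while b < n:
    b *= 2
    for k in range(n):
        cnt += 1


Per nesting level: O(log n) * O(n) = O(n log n)
Complexity: O(n log n)


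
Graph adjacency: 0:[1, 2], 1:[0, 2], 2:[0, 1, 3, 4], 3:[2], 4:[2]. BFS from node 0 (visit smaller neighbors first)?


BFS queue: start with [0]
Visit order: [0, 1, 2, 3, 4]


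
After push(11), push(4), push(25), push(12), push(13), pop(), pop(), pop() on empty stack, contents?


push(11) -> [11]
push(4) -> [11, 4]
push(25) -> [11, 4, 25]
push(12) -> [11, 4, 25, 12]
push(13) -> [11, 4, 25, 12, 13]
pop() returns 13 -> [11, 4, 25, 12]
pop() returns 12 -> [11, 4, 25]
pop() returns 25 -> [11, 4]
Final stack (bottom to top): [11, 4]


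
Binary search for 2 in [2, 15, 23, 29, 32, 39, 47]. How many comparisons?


Search for 2:
[0,6] mid=3 arr[3]=29
[0,2] mid=1 arr[1]=15
[0,0] mid=0 arr[0]=2
Total: 3 comparisons


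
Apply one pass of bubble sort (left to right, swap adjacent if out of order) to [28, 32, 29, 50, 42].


After one pass: [28, 29, 32, 42, 50]


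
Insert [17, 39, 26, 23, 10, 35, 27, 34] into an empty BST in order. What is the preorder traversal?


Root = 17; build tree by BST insertion.
Preorder traversal: [17, 10, 39, 26, 23, 35, 27, 34]


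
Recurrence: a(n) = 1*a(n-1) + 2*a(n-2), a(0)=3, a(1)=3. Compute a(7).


Build bottom-up:
...a(5)=63, a(6)=129, a(7)=1*129+2*63=255


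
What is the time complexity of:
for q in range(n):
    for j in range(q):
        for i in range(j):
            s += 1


Per nesting level: O(n) * O(n) [triangular over q] * O(n) [triangular over j] = O(n^3)
Complexity: O(n^3)


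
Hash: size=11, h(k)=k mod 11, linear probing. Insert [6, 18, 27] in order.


Insertions: 6->slot 6; 18->slot 7; 27->slot 5
Table: [None, None, None, None, None, 27, 6, 18, None, None, None]


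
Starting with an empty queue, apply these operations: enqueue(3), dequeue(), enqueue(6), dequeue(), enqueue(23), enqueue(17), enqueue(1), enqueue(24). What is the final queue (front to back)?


enqueue(3) -> [3]
dequeue() returns 3 -> []
enqueue(6) -> [6]
dequeue() returns 6 -> []
enqueue(23) -> [23]
enqueue(17) -> [23, 17]
enqueue(1) -> [23, 17, 1]
enqueue(24) -> [23, 17, 1, 24]
Final queue (front to back): [23, 17, 1, 24]


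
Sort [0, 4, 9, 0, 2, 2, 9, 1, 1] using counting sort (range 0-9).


Count array: [2, 2, 2, 0, 1, 0, 0, 0, 0, 2]
Reconstruct: [0, 0, 1, 1, 2, 2, 4, 9, 9]


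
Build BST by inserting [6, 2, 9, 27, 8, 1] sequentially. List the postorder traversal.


Root = 6; build tree by BST insertion.
Postorder traversal: [1, 2, 8, 27, 9, 6]


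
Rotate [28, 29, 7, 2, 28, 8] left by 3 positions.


Left rotate by 3: [2, 28, 8, 28, 29, 7]


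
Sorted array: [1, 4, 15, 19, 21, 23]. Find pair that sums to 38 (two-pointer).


Two pointers: lo=0, hi=5
Found pair: (15, 23) summing to 38


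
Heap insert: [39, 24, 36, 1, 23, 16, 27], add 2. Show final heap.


Append 2: [39, 24, 36, 1, 23, 16, 27, 2]
Bubble up: swap idx 7(2) with idx 3(1)
Result: [39, 24, 36, 2, 23, 16, 27, 1]


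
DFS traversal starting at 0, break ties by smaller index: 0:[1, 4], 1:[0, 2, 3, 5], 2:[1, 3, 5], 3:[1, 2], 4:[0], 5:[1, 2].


DFS stack-based: start with [0]
Visit order: [0, 1, 2, 3, 5, 4]


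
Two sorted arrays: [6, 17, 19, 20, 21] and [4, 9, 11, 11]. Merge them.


Compare heads, take smaller each step.
Merged: [4, 6, 9, 11, 11, 17, 19, 20, 21]


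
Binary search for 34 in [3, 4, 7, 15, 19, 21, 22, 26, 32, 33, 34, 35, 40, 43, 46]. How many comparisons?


Search for 34:
[0,14] mid=7 arr[7]=26
[8,14] mid=11 arr[11]=35
[8,10] mid=9 arr[9]=33
[10,10] mid=10 arr[10]=34
Total: 4 comparisons


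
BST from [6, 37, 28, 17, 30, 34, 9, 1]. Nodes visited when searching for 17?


BST root = 6
Search for 17: compare at each node
Path: [6, 37, 28, 17]


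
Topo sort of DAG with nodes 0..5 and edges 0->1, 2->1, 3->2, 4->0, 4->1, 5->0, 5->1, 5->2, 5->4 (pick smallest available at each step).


Kahn's algorithm, process smallest node first
Order: [3, 5, 2, 4, 0, 1]


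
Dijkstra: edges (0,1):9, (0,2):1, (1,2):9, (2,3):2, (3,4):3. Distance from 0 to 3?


Dijkstra from 0:
Distances: {0: 0, 1: 9, 2: 1, 3: 3, 4: 6}
Shortest distance to 3 = 3, path = [0, 2, 3]


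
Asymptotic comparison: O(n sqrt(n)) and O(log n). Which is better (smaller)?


logarithmic grows slower than n^1.5
O(log n) is asymptotically smaller; O(n sqrt(n)) grows faster


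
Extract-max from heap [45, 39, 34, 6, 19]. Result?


Max = 45
Replace root with last, heapify down
Resulting heap: [39, 19, 34, 6]


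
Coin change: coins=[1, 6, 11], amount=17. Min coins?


dp[0]=0; dp[i]=1+min(dp[i-c] for c in coins)
...dp[12]=2, dp[13]=3, dp[14]=4, dp[15]=5, dp[16]=6, dp[17]=2
Minimum coins for 17 = 2


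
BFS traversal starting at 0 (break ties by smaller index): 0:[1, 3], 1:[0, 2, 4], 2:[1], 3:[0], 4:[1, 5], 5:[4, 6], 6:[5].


BFS queue: start with [0]
Visit order: [0, 1, 3, 2, 4, 5, 6]


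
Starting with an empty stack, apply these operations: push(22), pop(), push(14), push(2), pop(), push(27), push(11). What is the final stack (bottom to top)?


push(22) -> [22]
pop() returns 22 -> []
push(14) -> [14]
push(2) -> [14, 2]
pop() returns 2 -> [14]
push(27) -> [14, 27]
push(11) -> [14, 27, 11]
Final stack (bottom to top): [14, 27, 11]


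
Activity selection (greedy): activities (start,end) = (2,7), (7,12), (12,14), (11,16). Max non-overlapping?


Greedy: pick earliest-ending, then skip overlaps.
Selected (3 activities): [(2, 7), (7, 12), (12, 14)]


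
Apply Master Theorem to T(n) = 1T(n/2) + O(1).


a=1, b=2, c=0. log_2(1)=0 = c=0. Case 2: O(n^c log n) = O(log n)
Complexity: O(log n)


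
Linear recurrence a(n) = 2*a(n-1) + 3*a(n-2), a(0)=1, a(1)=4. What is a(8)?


Build bottom-up:
...a(6)=911, a(7)=2734, a(8)=2*2734+3*911=8201


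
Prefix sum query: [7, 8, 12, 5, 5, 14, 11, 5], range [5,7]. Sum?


Prefix sums: [0, 7, 15, 27, 32, 37, 51, 62, 67]
Sum[5..7] = prefix[8] - prefix[5] = 67 - 37 = 30


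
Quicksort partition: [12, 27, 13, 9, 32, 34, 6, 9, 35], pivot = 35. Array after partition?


Elements <= 35 go left of pivot.
Result: [12, 27, 13, 9, 32, 34, 6, 9, 35], pivot at index 8


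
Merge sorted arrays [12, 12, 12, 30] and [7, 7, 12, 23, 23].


Compare heads, take smaller each step.
Merged: [7, 7, 12, 12, 12, 12, 23, 23, 30]


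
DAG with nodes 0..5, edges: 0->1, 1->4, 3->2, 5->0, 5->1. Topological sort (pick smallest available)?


Kahn's algorithm, process smallest node first
Order: [3, 2, 5, 0, 1, 4]


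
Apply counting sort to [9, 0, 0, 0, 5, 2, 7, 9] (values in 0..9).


Count array: [3, 0, 1, 0, 0, 1, 0, 1, 0, 2]
Reconstruct: [0, 0, 0, 2, 5, 7, 9, 9]


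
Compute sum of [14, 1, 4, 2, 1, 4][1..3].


Prefix sums: [0, 14, 15, 19, 21, 22, 26]
Sum[1..3] = prefix[4] - prefix[1] = 21 - 14 = 7


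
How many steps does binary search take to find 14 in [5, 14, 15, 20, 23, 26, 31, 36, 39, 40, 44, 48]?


Search for 14:
[0,11] mid=5 arr[5]=26
[0,4] mid=2 arr[2]=15
[0,1] mid=0 arr[0]=5
[1,1] mid=1 arr[1]=14
Total: 4 comparisons


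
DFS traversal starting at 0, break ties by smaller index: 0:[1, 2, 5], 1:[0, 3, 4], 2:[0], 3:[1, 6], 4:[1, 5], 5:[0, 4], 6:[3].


DFS stack-based: start with [0]
Visit order: [0, 1, 3, 6, 4, 5, 2]


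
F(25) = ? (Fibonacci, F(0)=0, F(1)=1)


F(n)=F(n-1)+F(n-2)
...F(23)=28657, F(24)=46368, F(25)=75025


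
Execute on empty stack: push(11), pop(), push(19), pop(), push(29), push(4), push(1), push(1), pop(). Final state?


push(11) -> [11]
pop() returns 11 -> []
push(19) -> [19]
pop() returns 19 -> []
push(29) -> [29]
push(4) -> [29, 4]
push(1) -> [29, 4, 1]
push(1) -> [29, 4, 1, 1]
pop() returns 1 -> [29, 4, 1]
Final stack (bottom to top): [29, 4, 1]


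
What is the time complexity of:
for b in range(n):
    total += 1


Per nesting level: O(n) = O(n)
Complexity: O(n)


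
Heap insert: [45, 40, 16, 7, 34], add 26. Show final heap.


Append 26: [45, 40, 16, 7, 34, 26]
Bubble up: swap idx 5(26) with idx 2(16)
Result: [45, 40, 26, 7, 34, 16]


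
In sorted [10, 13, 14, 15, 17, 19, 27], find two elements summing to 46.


Two pointers: lo=0, hi=6
Found pair: (19, 27) summing to 46


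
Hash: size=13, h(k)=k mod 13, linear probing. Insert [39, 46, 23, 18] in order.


Insertions: 39->slot 0; 46->slot 7; 23->slot 10; 18->slot 5
Table: [39, None, None, None, None, 18, None, 46, None, None, 23, None, None]


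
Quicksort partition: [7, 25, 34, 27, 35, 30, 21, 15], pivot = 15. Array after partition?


Elements <= 15 go left of pivot.
Result: [7, 15, 34, 27, 35, 30, 21, 25], pivot at index 1


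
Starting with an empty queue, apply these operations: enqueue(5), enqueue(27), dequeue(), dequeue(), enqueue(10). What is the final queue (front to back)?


enqueue(5) -> [5]
enqueue(27) -> [5, 27]
dequeue() returns 5 -> [27]
dequeue() returns 27 -> []
enqueue(10) -> [10]
Final queue (front to back): [10]


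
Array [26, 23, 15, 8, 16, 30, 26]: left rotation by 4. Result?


Left rotate by 4: [16, 30, 26, 26, 23, 15, 8]


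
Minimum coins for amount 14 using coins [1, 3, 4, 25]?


dp[0]=0; dp[i]=1+min(dp[i-c] for c in coins)
...dp[9]=3, dp[10]=3, dp[11]=3, dp[12]=3, dp[13]=4, dp[14]=4
Minimum coins for 14 = 4


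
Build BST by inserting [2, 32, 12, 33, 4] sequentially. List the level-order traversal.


Root = 2; build tree by BST insertion.
Level-Order traversal: [2, 32, 12, 33, 4]


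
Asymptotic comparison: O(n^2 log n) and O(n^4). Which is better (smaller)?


n^2 log n grows slower than quartic
O(n^2 log n) is asymptotically smaller; O(n^4) grows faster


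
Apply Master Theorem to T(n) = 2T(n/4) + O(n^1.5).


a=2, b=4, c=1.5. log_4(2)=0.5 < c=1.5. Case 3: O(n^c) = O(n^1.500)
Complexity: O(n^1.500)


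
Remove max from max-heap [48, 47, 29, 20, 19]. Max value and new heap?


Max = 48
Replace root with last, heapify down
Resulting heap: [47, 20, 29, 19]


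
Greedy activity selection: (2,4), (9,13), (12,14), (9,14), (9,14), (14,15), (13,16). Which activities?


Greedy: pick earliest-ending, then skip overlaps.
Selected (3 activities): [(2, 4), (9, 13), (14, 15)]


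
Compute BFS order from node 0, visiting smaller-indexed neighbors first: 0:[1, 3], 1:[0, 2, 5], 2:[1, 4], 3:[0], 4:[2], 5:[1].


BFS queue: start with [0]
Visit order: [0, 1, 3, 2, 5, 4]


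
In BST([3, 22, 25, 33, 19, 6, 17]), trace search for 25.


BST root = 3
Search for 25: compare at each node
Path: [3, 22, 25]


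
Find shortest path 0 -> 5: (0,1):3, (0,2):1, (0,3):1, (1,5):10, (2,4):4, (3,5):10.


Dijkstra from 0:
Distances: {0: 0, 1: 3, 2: 1, 3: 1, 4: 5, 5: 11}
Shortest distance to 5 = 11, path = [0, 3, 5]


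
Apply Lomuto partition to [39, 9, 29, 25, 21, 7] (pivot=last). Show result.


Elements <= 7 go left of pivot.
Result: [7, 9, 29, 25, 21, 39], pivot at index 0


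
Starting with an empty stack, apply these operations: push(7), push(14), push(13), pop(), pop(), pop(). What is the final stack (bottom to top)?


push(7) -> [7]
push(14) -> [7, 14]
push(13) -> [7, 14, 13]
pop() returns 13 -> [7, 14]
pop() returns 14 -> [7]
pop() returns 7 -> []
Final stack (bottom to top): []


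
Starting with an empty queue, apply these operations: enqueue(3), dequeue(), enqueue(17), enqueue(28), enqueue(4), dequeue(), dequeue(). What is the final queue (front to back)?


enqueue(3) -> [3]
dequeue() returns 3 -> []
enqueue(17) -> [17]
enqueue(28) -> [17, 28]
enqueue(4) -> [17, 28, 4]
dequeue() returns 17 -> [28, 4]
dequeue() returns 28 -> [4]
Final queue (front to back): [4]


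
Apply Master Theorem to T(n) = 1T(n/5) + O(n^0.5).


a=1, b=5, c=0.5. log_5(1)=0 < c=0.5. Case 3: O(n^c) = O(sqrt(n))
Complexity: O(sqrt(n))


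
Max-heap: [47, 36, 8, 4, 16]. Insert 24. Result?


Append 24: [47, 36, 8, 4, 16, 24]
Bubble up: swap idx 5(24) with idx 2(8)
Result: [47, 36, 24, 4, 16, 8]


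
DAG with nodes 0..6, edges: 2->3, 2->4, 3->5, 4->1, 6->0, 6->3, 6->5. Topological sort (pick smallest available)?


Kahn's algorithm, process smallest node first
Order: [2, 4, 1, 6, 0, 3, 5]


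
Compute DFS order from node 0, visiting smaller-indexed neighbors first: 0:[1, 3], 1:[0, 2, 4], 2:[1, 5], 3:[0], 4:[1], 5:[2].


DFS stack-based: start with [0]
Visit order: [0, 1, 2, 5, 4, 3]


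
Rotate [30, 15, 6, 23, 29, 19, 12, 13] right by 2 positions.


Right rotate by 2: [12, 13, 30, 15, 6, 23, 29, 19]


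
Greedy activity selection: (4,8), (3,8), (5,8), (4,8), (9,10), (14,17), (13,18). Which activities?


Greedy: pick earliest-ending, then skip overlaps.
Selected (3 activities): [(4, 8), (9, 10), (14, 17)]


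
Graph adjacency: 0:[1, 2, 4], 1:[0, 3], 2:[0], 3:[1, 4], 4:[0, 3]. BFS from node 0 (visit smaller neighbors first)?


BFS queue: start with [0]
Visit order: [0, 1, 2, 4, 3]


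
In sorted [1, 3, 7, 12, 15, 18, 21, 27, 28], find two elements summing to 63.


Two pointers: lo=0, hi=8
No pair sums to 63


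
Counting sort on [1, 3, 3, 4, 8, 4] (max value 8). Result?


Count array: [0, 1, 0, 2, 2, 0, 0, 0, 1]
Reconstruct: [1, 3, 3, 4, 4, 8]


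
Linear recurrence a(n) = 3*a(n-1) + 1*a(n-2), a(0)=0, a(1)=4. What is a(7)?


Build bottom-up:
...a(5)=436, a(6)=1440, a(7)=3*1440+1*436=4756


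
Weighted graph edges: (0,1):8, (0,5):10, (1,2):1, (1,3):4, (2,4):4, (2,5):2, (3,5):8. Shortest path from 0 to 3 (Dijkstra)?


Dijkstra from 0:
Distances: {0: 0, 1: 8, 2: 9, 3: 12, 4: 13, 5: 10}
Shortest distance to 3 = 12, path = [0, 1, 3]


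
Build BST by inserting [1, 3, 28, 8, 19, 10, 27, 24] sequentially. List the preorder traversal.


Root = 1; build tree by BST insertion.
Preorder traversal: [1, 3, 28, 8, 19, 10, 27, 24]


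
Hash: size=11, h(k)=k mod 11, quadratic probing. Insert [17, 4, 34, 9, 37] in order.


Insertions: 17->slot 6; 4->slot 4; 34->slot 1; 9->slot 9; 37->slot 5
Table: [None, 34, None, None, 4, 37, 17, None, None, 9, None]


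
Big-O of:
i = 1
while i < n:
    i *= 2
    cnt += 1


Per nesting level: O(log n) = O(log n)
Complexity: O(log n)


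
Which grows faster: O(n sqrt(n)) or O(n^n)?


n^1.5 grows slower than n^n
O(n sqrt(n)) is asymptotically smaller; O(n^n) grows faster


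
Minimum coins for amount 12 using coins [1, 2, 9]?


dp[0]=0; dp[i]=1+min(dp[i-c] for c in coins)
...dp[7]=4, dp[8]=4, dp[9]=1, dp[10]=2, dp[11]=2, dp[12]=3
Minimum coins for 12 = 3


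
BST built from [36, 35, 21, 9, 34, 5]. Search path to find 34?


BST root = 36
Search for 34: compare at each node
Path: [36, 35, 21, 34]


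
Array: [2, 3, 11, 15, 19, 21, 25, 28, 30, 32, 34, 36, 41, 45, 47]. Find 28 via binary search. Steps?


Search for 28:
[0,14] mid=7 arr[7]=28
Total: 1 comparisons


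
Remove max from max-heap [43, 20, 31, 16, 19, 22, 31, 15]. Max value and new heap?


Max = 43
Replace root with last, heapify down
Resulting heap: [31, 20, 31, 16, 19, 22, 15]


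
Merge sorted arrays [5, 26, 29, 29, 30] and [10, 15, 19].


Compare heads, take smaller each step.
Merged: [5, 10, 15, 19, 26, 29, 29, 30]


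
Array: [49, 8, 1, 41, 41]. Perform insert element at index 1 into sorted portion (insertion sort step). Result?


After one pass: [8, 49, 1, 41, 41]


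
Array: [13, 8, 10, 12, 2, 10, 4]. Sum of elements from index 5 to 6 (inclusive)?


Prefix sums: [0, 13, 21, 31, 43, 45, 55, 59]
Sum[5..6] = prefix[7] - prefix[5] = 59 - 45 = 14


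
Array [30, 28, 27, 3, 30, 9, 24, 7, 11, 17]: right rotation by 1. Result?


Right rotate by 1: [17, 30, 28, 27, 3, 30, 9, 24, 7, 11]


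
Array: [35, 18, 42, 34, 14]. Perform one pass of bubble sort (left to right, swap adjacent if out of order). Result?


After one pass: [18, 35, 34, 14, 42]


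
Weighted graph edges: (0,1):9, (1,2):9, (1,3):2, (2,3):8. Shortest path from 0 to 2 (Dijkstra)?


Dijkstra from 0:
Distances: {0: 0, 1: 9, 2: 18, 3: 11}
Shortest distance to 2 = 18, path = [0, 1, 2]


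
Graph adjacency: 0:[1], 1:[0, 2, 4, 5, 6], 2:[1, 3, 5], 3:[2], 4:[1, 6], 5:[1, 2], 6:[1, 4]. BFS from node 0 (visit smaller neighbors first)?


BFS queue: start with [0]
Visit order: [0, 1, 2, 4, 5, 6, 3]


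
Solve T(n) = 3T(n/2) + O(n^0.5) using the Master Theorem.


a=3, b=2, c=0.5. log_2(3)=1.585 > c=0.5. Case 1: O(n^log_b(a)) = O(n^1.585)
Complexity: O(n^1.585)


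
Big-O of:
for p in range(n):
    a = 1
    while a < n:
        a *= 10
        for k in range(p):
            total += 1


Per nesting level: O(n) * O(log n) * O(n) [triangular over p] = O(n^2 log n)
Complexity: O(n^2 log n)


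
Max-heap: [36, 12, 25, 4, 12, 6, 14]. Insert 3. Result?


Append 3: [36, 12, 25, 4, 12, 6, 14, 3]
Bubble up: no swaps needed
Result: [36, 12, 25, 4, 12, 6, 14, 3]


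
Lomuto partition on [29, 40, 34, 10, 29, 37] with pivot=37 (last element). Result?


Elements <= 37 go left of pivot.
Result: [29, 34, 10, 29, 37, 40], pivot at index 4


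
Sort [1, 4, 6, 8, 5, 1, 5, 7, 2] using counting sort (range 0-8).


Count array: [0, 2, 1, 0, 1, 2, 1, 1, 1]
Reconstruct: [1, 1, 2, 4, 5, 5, 6, 7, 8]


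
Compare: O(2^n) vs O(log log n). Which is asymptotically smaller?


double-logarithmic grows slower than exponential
O(log log n) is asymptotically smaller; O(2^n) grows faster


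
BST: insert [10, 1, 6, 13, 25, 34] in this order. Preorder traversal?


Root = 10; build tree by BST insertion.
Preorder traversal: [10, 1, 6, 13, 25, 34]


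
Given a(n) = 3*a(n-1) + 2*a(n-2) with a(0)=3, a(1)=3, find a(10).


Build bottom-up:
...a(8)=29415, a(9)=104763, a(10)=3*104763+2*29415=373119


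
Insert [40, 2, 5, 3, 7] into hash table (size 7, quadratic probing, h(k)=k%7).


Insertions: 40->slot 5; 2->slot 2; 5->slot 6; 3->slot 3; 7->slot 0
Table: [7, None, 2, 3, None, 40, 5]


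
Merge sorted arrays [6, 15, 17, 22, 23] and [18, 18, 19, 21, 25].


Compare heads, take smaller each step.
Merged: [6, 15, 17, 18, 18, 19, 21, 22, 23, 25]


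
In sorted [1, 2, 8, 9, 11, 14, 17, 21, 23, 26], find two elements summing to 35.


Two pointers: lo=0, hi=9
Found pair: (9, 26) summing to 35


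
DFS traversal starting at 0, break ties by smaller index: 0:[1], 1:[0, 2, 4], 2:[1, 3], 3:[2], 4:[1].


DFS stack-based: start with [0]
Visit order: [0, 1, 2, 3, 4]


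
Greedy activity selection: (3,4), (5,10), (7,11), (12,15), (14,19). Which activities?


Greedy: pick earliest-ending, then skip overlaps.
Selected (3 activities): [(3, 4), (5, 10), (12, 15)]


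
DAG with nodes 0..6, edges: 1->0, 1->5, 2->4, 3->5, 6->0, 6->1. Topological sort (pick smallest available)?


Kahn's algorithm, process smallest node first
Order: [2, 3, 4, 6, 1, 0, 5]


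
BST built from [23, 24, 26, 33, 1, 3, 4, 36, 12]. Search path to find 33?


BST root = 23
Search for 33: compare at each node
Path: [23, 24, 26, 33]


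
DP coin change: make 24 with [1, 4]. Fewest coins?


dp[0]=0; dp[i]=1+min(dp[i-c] for c in coins)
...dp[19]=7, dp[20]=5, dp[21]=6, dp[22]=7, dp[23]=8, dp[24]=6
Minimum coins for 24 = 6


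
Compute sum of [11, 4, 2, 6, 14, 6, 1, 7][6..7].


Prefix sums: [0, 11, 15, 17, 23, 37, 43, 44, 51]
Sum[6..7] = prefix[8] - prefix[6] = 51 - 43 = 8


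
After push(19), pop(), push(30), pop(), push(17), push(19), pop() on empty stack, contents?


push(19) -> [19]
pop() returns 19 -> []
push(30) -> [30]
pop() returns 30 -> []
push(17) -> [17]
push(19) -> [17, 19]
pop() returns 19 -> [17]
Final stack (bottom to top): [17]


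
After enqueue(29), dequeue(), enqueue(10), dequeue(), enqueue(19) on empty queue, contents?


enqueue(29) -> [29]
dequeue() returns 29 -> []
enqueue(10) -> [10]
dequeue() returns 10 -> []
enqueue(19) -> [19]
Final queue (front to back): [19]


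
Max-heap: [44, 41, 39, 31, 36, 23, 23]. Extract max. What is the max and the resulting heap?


Max = 44
Replace root with last, heapify down
Resulting heap: [41, 36, 39, 31, 23, 23]


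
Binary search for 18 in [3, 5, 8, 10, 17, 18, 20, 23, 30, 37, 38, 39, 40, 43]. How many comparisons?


Search for 18:
[0,13] mid=6 arr[6]=20
[0,5] mid=2 arr[2]=8
[3,5] mid=4 arr[4]=17
[5,5] mid=5 arr[5]=18
Total: 4 comparisons


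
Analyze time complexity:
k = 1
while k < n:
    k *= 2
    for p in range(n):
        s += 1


Per nesting level: O(log n) * O(n) = O(n log n)
Complexity: O(n log n)


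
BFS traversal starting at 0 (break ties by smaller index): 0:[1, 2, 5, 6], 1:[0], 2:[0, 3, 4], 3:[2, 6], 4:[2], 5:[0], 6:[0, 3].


BFS queue: start with [0]
Visit order: [0, 1, 2, 5, 6, 3, 4]


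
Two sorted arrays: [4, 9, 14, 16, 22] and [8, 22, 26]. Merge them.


Compare heads, take smaller each step.
Merged: [4, 8, 9, 14, 16, 22, 22, 26]


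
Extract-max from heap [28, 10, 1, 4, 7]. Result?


Max = 28
Replace root with last, heapify down
Resulting heap: [10, 7, 1, 4]


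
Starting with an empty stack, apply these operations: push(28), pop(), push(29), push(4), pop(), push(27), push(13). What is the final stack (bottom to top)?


push(28) -> [28]
pop() returns 28 -> []
push(29) -> [29]
push(4) -> [29, 4]
pop() returns 4 -> [29]
push(27) -> [29, 27]
push(13) -> [29, 27, 13]
Final stack (bottom to top): [29, 27, 13]


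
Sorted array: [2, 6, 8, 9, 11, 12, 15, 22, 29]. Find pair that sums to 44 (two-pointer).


Two pointers: lo=0, hi=8
Found pair: (15, 29) summing to 44


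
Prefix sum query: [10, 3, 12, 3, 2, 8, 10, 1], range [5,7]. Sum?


Prefix sums: [0, 10, 13, 25, 28, 30, 38, 48, 49]
Sum[5..7] = prefix[8] - prefix[5] = 49 - 30 = 19


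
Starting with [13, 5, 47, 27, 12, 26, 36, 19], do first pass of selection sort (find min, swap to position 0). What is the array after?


After one pass: [5, 13, 47, 27, 12, 26, 36, 19]


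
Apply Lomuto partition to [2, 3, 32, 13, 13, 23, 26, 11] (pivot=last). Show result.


Elements <= 11 go left of pivot.
Result: [2, 3, 11, 13, 13, 23, 26, 32], pivot at index 2


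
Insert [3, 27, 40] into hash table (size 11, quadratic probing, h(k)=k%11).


Insertions: 3->slot 3; 27->slot 5; 40->slot 7
Table: [None, None, None, 3, None, 27, None, 40, None, None, None]


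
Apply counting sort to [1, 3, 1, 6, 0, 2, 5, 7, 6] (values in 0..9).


Count array: [1, 2, 1, 1, 0, 1, 2, 1, 0, 0]
Reconstruct: [0, 1, 1, 2, 3, 5, 6, 6, 7]


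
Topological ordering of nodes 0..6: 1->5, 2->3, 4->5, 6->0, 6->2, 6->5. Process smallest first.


Kahn's algorithm, process smallest node first
Order: [1, 4, 6, 0, 2, 3, 5]


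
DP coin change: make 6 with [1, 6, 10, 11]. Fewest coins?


dp[0]=0; dp[i]=1+min(dp[i-c] for c in coins)
...dp[1]=1, dp[2]=2, dp[3]=3, dp[4]=4, dp[5]=5, dp[6]=1
Minimum coins for 6 = 1


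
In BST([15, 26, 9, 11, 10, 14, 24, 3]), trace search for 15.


BST root = 15
Search for 15: compare at each node
Path: [15]


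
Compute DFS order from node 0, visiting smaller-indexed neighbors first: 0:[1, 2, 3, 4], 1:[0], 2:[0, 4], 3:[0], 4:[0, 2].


DFS stack-based: start with [0]
Visit order: [0, 1, 2, 4, 3]


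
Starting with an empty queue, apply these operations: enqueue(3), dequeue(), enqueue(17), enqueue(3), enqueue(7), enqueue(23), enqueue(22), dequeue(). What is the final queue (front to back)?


enqueue(3) -> [3]
dequeue() returns 3 -> []
enqueue(17) -> [17]
enqueue(3) -> [17, 3]
enqueue(7) -> [17, 3, 7]
enqueue(23) -> [17, 3, 7, 23]
enqueue(22) -> [17, 3, 7, 23, 22]
dequeue() returns 17 -> [3, 7, 23, 22]
Final queue (front to back): [3, 7, 23, 22]


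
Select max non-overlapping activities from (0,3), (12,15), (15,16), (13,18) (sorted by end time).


Greedy: pick earliest-ending, then skip overlaps.
Selected (3 activities): [(0, 3), (12, 15), (15, 16)]


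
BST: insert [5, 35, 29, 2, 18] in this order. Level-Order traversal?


Root = 5; build tree by BST insertion.
Level-Order traversal: [5, 2, 35, 29, 18]


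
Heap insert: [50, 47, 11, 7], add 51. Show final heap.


Append 51: [50, 47, 11, 7, 51]
Bubble up: swap idx 4(51) with idx 1(47); swap idx 1(51) with idx 0(50)
Result: [51, 50, 11, 7, 47]


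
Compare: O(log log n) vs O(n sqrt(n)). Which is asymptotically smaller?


double-logarithmic grows slower than n^1.5
O(log log n) is asymptotically smaller; O(n sqrt(n)) grows faster


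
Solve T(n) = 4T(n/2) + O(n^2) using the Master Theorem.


a=4, b=2, c=2. log_2(4)=2 = c=2. Case 2: O(n^c log n) = O(n^2 log n)
Complexity: O(n^2 log n)


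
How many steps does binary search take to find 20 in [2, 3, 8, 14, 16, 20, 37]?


Search for 20:
[0,6] mid=3 arr[3]=14
[4,6] mid=5 arr[5]=20
Total: 2 comparisons


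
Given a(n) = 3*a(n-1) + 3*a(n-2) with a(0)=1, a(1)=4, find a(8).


Build bottom-up:
...a(6)=3105, a(7)=11772, a(8)=3*11772+3*3105=44631


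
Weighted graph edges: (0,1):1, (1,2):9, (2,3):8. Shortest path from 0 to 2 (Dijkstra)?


Dijkstra from 0:
Distances: {0: 0, 1: 1, 2: 10, 3: 18}
Shortest distance to 2 = 10, path = [0, 1, 2]


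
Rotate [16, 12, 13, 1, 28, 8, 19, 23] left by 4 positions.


Left rotate by 4: [28, 8, 19, 23, 16, 12, 13, 1]


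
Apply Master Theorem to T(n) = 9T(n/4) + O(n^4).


a=9, b=4, c=4. log_4(9)=1.585 < c=4. Case 3: O(n^c) = O(n^4)
Complexity: O(n^4)


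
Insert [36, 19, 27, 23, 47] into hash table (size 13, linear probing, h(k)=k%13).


Insertions: 36->slot 10; 19->slot 6; 27->slot 1; 23->slot 11; 47->slot 8
Table: [None, 27, None, None, None, None, 19, None, 47, None, 36, 23, None]


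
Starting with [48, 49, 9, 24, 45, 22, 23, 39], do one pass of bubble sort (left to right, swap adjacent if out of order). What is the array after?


After one pass: [48, 9, 24, 45, 22, 23, 39, 49]


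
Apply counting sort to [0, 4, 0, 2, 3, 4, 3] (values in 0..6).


Count array: [2, 0, 1, 2, 2, 0, 0]
Reconstruct: [0, 0, 2, 3, 3, 4, 4]


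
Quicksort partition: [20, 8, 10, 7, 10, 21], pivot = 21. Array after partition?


Elements <= 21 go left of pivot.
Result: [20, 8, 10, 7, 10, 21], pivot at index 5


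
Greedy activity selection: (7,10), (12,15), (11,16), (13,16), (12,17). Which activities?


Greedy: pick earliest-ending, then skip overlaps.
Selected (2 activities): [(7, 10), (12, 15)]


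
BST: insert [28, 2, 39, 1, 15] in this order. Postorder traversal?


Root = 28; build tree by BST insertion.
Postorder traversal: [1, 15, 2, 39, 28]


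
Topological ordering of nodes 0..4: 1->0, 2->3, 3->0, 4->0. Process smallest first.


Kahn's algorithm, process smallest node first
Order: [1, 2, 3, 4, 0]


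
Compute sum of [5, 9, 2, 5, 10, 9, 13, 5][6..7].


Prefix sums: [0, 5, 14, 16, 21, 31, 40, 53, 58]
Sum[6..7] = prefix[8] - prefix[6] = 58 - 40 = 18


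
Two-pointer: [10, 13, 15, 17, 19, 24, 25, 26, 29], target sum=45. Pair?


Two pointers: lo=0, hi=8
Found pair: (19, 26) summing to 45


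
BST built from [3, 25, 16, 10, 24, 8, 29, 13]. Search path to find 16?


BST root = 3
Search for 16: compare at each node
Path: [3, 25, 16]


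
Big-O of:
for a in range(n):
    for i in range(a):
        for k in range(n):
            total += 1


Per nesting level: O(n) * O(n) [triangular over a] * O(n) = O(n^3)
Complexity: O(n^3)


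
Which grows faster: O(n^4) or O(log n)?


logarithmic grows slower than quartic
O(log n) is asymptotically smaller; O(n^4) grows faster


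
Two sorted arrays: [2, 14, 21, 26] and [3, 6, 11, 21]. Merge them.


Compare heads, take smaller each step.
Merged: [2, 3, 6, 11, 14, 21, 21, 26]


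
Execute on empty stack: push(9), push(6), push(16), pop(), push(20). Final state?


push(9) -> [9]
push(6) -> [9, 6]
push(16) -> [9, 6, 16]
pop() returns 16 -> [9, 6]
push(20) -> [9, 6, 20]
Final stack (bottom to top): [9, 6, 20]


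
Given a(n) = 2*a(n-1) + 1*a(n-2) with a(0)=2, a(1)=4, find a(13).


Build bottom-up:
...a(11)=27720, a(12)=66922, a(13)=2*66922+1*27720=161564


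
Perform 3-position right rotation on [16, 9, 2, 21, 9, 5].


Right rotate by 3: [21, 9, 5, 16, 9, 2]


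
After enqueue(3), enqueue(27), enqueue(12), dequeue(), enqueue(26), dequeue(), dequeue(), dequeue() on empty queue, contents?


enqueue(3) -> [3]
enqueue(27) -> [3, 27]
enqueue(12) -> [3, 27, 12]
dequeue() returns 3 -> [27, 12]
enqueue(26) -> [27, 12, 26]
dequeue() returns 27 -> [12, 26]
dequeue() returns 12 -> [26]
dequeue() returns 26 -> []
Final queue (front to back): []


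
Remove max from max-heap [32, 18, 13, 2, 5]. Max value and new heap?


Max = 32
Replace root with last, heapify down
Resulting heap: [18, 5, 13, 2]


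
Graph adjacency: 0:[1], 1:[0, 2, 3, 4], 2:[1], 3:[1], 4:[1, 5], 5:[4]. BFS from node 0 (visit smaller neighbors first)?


BFS queue: start with [0]
Visit order: [0, 1, 2, 3, 4, 5]


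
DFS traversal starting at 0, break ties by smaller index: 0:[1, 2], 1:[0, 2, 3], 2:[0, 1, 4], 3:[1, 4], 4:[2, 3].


DFS stack-based: start with [0]
Visit order: [0, 1, 2, 4, 3]


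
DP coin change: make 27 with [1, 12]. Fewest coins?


dp[0]=0; dp[i]=1+min(dp[i-c] for c in coins)
...dp[22]=11, dp[23]=12, dp[24]=2, dp[25]=3, dp[26]=4, dp[27]=5
Minimum coins for 27 = 5


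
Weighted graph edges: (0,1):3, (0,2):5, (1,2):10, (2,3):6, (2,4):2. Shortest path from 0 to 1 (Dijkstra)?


Dijkstra from 0:
Distances: {0: 0, 1: 3, 2: 5, 3: 11, 4: 7}
Shortest distance to 1 = 3, path = [0, 1]


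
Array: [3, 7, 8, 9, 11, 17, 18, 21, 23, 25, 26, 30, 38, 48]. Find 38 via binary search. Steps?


Search for 38:
[0,13] mid=6 arr[6]=18
[7,13] mid=10 arr[10]=26
[11,13] mid=12 arr[12]=38
Total: 3 comparisons


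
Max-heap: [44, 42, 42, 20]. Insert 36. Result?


Append 36: [44, 42, 42, 20, 36]
Bubble up: no swaps needed
Result: [44, 42, 42, 20, 36]


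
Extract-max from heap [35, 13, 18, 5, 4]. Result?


Max = 35
Replace root with last, heapify down
Resulting heap: [18, 13, 4, 5]


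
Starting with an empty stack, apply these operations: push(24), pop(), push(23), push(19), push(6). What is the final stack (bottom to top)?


push(24) -> [24]
pop() returns 24 -> []
push(23) -> [23]
push(19) -> [23, 19]
push(6) -> [23, 19, 6]
Final stack (bottom to top): [23, 19, 6]


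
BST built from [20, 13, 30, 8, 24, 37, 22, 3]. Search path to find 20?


BST root = 20
Search for 20: compare at each node
Path: [20]


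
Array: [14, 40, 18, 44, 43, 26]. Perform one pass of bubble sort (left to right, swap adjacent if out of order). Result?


After one pass: [14, 18, 40, 43, 26, 44]


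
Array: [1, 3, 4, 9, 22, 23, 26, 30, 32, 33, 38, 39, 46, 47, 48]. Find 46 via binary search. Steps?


Search for 46:
[0,14] mid=7 arr[7]=30
[8,14] mid=11 arr[11]=39
[12,14] mid=13 arr[13]=47
[12,12] mid=12 arr[12]=46
Total: 4 comparisons


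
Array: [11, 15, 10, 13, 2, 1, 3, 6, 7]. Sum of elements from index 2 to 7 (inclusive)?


Prefix sums: [0, 11, 26, 36, 49, 51, 52, 55, 61, 68]
Sum[2..7] = prefix[8] - prefix[2] = 61 - 26 = 35


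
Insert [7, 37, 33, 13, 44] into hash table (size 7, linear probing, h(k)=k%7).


Insertions: 7->slot 0; 37->slot 2; 33->slot 5; 13->slot 6; 44->slot 3
Table: [7, None, 37, 44, None, 33, 13]


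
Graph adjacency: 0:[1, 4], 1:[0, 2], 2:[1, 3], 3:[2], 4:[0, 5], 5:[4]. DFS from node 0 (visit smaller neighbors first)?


DFS stack-based: start with [0]
Visit order: [0, 1, 2, 3, 4, 5]


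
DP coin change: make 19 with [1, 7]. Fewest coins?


dp[0]=0; dp[i]=1+min(dp[i-c] for c in coins)
...dp[14]=2, dp[15]=3, dp[16]=4, dp[17]=5, dp[18]=6, dp[19]=7
Minimum coins for 19 = 7


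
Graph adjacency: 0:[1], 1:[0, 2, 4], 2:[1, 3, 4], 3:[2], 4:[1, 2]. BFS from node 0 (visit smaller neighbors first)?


BFS queue: start with [0]
Visit order: [0, 1, 2, 4, 3]


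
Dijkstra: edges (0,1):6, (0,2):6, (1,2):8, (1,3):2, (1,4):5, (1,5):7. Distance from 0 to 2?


Dijkstra from 0:
Distances: {0: 0, 1: 6, 2: 6, 3: 8, 4: 11, 5: 13}
Shortest distance to 2 = 6, path = [0, 2]


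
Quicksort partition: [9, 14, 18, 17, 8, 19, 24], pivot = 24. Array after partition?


Elements <= 24 go left of pivot.
Result: [9, 14, 18, 17, 8, 19, 24], pivot at index 6


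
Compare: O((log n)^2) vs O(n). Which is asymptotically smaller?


polylogarithmic grows slower than linear
O((log n)^2) is asymptotically smaller; O(n) grows faster


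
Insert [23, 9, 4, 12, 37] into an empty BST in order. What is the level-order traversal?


Root = 23; build tree by BST insertion.
Level-Order traversal: [23, 9, 37, 4, 12]


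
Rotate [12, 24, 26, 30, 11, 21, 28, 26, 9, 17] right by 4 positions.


Right rotate by 4: [28, 26, 9, 17, 12, 24, 26, 30, 11, 21]


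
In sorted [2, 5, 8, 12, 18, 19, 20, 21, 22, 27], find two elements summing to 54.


Two pointers: lo=0, hi=9
No pair sums to 54


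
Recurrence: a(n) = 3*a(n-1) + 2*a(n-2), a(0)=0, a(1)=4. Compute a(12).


Build bottom-up:
...a(10)=318588, a(11)=1134668, a(12)=3*1134668+2*318588=4041180


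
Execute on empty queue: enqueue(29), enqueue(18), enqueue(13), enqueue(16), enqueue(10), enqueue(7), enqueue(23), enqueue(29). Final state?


enqueue(29) -> [29]
enqueue(18) -> [29, 18]
enqueue(13) -> [29, 18, 13]
enqueue(16) -> [29, 18, 13, 16]
enqueue(10) -> [29, 18, 13, 16, 10]
enqueue(7) -> [29, 18, 13, 16, 10, 7]
enqueue(23) -> [29, 18, 13, 16, 10, 7, 23]
enqueue(29) -> [29, 18, 13, 16, 10, 7, 23, 29]
Final queue (front to back): [29, 18, 13, 16, 10, 7, 23, 29]


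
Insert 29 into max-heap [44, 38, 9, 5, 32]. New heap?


Append 29: [44, 38, 9, 5, 32, 29]
Bubble up: swap idx 5(29) with idx 2(9)
Result: [44, 38, 29, 5, 32, 9]


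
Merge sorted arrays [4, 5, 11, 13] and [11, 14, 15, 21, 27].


Compare heads, take smaller each step.
Merged: [4, 5, 11, 11, 13, 14, 15, 21, 27]


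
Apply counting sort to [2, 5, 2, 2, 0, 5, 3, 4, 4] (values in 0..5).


Count array: [1, 0, 3, 1, 2, 2]
Reconstruct: [0, 2, 2, 2, 3, 4, 4, 5, 5]


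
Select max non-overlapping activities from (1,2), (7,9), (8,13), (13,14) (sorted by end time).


Greedy: pick earliest-ending, then skip overlaps.
Selected (3 activities): [(1, 2), (7, 9), (13, 14)]


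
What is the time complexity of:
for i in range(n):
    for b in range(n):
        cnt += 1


Per nesting level: O(n) * O(n) = O(n^2)
Complexity: O(n^2)


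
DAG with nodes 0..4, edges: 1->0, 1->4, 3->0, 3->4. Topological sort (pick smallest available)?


Kahn's algorithm, process smallest node first
Order: [1, 2, 3, 0, 4]


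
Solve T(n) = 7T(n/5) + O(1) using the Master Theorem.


a=7, b=5, c=0. log_5(7)=1.209 > c=0. Case 1: O(n^log_b(a)) = O(n^1.209)
Complexity: O(n^1.209)


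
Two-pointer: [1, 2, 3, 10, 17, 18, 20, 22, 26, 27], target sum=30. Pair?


Two pointers: lo=0, hi=9
Found pair: (3, 27) summing to 30


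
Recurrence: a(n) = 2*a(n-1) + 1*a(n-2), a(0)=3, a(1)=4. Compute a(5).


Build bottom-up:
...a(3)=26, a(4)=63, a(5)=2*63+1*26=152


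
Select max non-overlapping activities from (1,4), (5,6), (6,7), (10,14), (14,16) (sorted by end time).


Greedy: pick earliest-ending, then skip overlaps.
Selected (5 activities): [(1, 4), (5, 6), (6, 7), (10, 14), (14, 16)]


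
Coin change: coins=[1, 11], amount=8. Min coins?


dp[0]=0; dp[i]=1+min(dp[i-c] for c in coins)
...dp[3]=3, dp[4]=4, dp[5]=5, dp[6]=6, dp[7]=7, dp[8]=8
Minimum coins for 8 = 8


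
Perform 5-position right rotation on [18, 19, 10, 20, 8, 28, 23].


Right rotate by 5: [10, 20, 8, 28, 23, 18, 19]


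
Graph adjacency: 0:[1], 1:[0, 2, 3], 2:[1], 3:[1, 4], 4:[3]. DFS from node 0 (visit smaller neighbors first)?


DFS stack-based: start with [0]
Visit order: [0, 1, 2, 3, 4]


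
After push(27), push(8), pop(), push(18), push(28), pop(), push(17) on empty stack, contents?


push(27) -> [27]
push(8) -> [27, 8]
pop() returns 8 -> [27]
push(18) -> [27, 18]
push(28) -> [27, 18, 28]
pop() returns 28 -> [27, 18]
push(17) -> [27, 18, 17]
Final stack (bottom to top): [27, 18, 17]


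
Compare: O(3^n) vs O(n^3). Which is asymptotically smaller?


cubic grows slower than exponential (base 3)
O(n^3) is asymptotically smaller; O(3^n) grows faster


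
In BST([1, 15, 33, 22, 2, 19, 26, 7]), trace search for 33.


BST root = 1
Search for 33: compare at each node
Path: [1, 15, 33]


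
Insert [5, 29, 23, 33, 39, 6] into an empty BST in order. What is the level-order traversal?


Root = 5; build tree by BST insertion.
Level-Order traversal: [5, 29, 23, 33, 6, 39]


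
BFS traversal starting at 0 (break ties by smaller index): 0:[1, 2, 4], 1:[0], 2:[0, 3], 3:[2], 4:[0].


BFS queue: start with [0]
Visit order: [0, 1, 2, 4, 3]


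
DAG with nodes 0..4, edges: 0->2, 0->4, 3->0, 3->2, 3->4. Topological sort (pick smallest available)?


Kahn's algorithm, process smallest node first
Order: [1, 3, 0, 2, 4]


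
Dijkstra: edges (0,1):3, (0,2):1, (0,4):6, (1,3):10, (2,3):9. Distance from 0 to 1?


Dijkstra from 0:
Distances: {0: 0, 1: 3, 2: 1, 3: 10, 4: 6}
Shortest distance to 1 = 3, path = [0, 1]


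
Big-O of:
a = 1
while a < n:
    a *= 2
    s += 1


Per nesting level: O(log n) = O(log n)
Complexity: O(log n)


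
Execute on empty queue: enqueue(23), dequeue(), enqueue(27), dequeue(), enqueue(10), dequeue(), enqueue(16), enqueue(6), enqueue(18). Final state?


enqueue(23) -> [23]
dequeue() returns 23 -> []
enqueue(27) -> [27]
dequeue() returns 27 -> []
enqueue(10) -> [10]
dequeue() returns 10 -> []
enqueue(16) -> [16]
enqueue(6) -> [16, 6]
enqueue(18) -> [16, 6, 18]
Final queue (front to back): [16, 6, 18]


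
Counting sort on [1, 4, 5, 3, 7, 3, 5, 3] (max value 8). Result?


Count array: [0, 1, 0, 3, 1, 2, 0, 1, 0]
Reconstruct: [1, 3, 3, 3, 4, 5, 5, 7]


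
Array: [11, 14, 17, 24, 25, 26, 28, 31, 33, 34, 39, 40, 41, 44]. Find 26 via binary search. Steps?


Search for 26:
[0,13] mid=6 arr[6]=28
[0,5] mid=2 arr[2]=17
[3,5] mid=4 arr[4]=25
[5,5] mid=5 arr[5]=26
Total: 4 comparisons


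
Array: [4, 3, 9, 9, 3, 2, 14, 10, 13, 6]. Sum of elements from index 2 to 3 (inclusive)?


Prefix sums: [0, 4, 7, 16, 25, 28, 30, 44, 54, 67, 73]
Sum[2..3] = prefix[4] - prefix[2] = 25 - 7 = 18


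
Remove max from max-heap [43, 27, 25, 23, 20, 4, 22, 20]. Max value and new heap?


Max = 43
Replace root with last, heapify down
Resulting heap: [27, 23, 25, 20, 20, 4, 22]


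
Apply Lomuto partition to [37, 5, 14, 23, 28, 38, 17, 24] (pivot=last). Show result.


Elements <= 24 go left of pivot.
Result: [5, 14, 23, 17, 24, 38, 37, 28], pivot at index 4


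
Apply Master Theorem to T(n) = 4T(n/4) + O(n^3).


a=4, b=4, c=3. log_4(4)=1 < c=3. Case 3: O(n^c) = O(n^3)
Complexity: O(n^3)


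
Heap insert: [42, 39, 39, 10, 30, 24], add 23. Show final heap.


Append 23: [42, 39, 39, 10, 30, 24, 23]
Bubble up: no swaps needed
Result: [42, 39, 39, 10, 30, 24, 23]


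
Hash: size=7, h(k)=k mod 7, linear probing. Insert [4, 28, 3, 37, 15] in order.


Insertions: 4->slot 4; 28->slot 0; 3->slot 3; 37->slot 2; 15->slot 1
Table: [28, 15, 37, 3, 4, None, None]


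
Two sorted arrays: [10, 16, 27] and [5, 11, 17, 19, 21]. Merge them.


Compare heads, take smaller each step.
Merged: [5, 10, 11, 16, 17, 19, 21, 27]


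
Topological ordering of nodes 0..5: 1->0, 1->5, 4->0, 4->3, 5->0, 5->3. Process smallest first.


Kahn's algorithm, process smallest node first
Order: [1, 2, 4, 5, 0, 3]


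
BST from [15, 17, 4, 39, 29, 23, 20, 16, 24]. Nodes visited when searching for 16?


BST root = 15
Search for 16: compare at each node
Path: [15, 17, 16]
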